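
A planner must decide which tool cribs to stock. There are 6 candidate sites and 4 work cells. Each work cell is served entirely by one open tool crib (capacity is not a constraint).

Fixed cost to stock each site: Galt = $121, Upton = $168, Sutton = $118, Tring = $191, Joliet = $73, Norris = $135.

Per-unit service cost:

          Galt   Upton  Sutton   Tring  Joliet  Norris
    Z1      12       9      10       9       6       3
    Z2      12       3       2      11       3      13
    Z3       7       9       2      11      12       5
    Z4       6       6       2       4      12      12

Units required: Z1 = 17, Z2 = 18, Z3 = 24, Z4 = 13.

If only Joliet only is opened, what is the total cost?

Each work cell is assigned to its cheapest site among the open ones.
{Joliet}: Z1→Joliet 6·17=102, Z2→Joliet 3·18=54, Z3→Joliet 12·24=288, Z4→Joliet 12·13=156. Service 600; fixed 73; total 673.

Total cost: 673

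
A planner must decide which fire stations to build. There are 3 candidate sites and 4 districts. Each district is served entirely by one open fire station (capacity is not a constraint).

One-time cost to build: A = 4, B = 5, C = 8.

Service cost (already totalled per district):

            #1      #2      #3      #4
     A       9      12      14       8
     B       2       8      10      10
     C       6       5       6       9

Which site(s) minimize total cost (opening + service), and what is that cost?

For any fixed open set, each district goes to its cheapest open site; total = fixed + service.
{C}: #1→C 6, #2→C 5, #3→C 6, #4→C 9. Service 26; fixed 8; total 34.
{B}: service 30 + fixed 5 = 35
{B, C}: service 22 + fixed 13 = 35
{A, B, C}: #1→B 2, #2→C 5, #3→C 6, #4→A 8. Service 21; fixed 17; total 38.
(All 7 nonempty subsets were checked; C only is lowest.)

Open C only; minimum total cost 34.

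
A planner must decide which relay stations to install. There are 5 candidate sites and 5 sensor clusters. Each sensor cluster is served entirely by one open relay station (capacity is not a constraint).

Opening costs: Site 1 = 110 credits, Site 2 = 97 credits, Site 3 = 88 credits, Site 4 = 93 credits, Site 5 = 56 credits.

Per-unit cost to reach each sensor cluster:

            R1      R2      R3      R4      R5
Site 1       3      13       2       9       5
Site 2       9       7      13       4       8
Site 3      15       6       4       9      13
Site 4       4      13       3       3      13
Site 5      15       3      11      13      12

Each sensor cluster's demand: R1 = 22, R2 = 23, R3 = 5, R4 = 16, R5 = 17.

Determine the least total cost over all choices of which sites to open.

For any fixed open set, each sensor cluster goes to its cheapest open site; total = fixed + service.
{Site 1, Site 4, Site 5}: R1→Site 1 3·22=66, R2→Site 5 3·23=69, R3→Site 1 2·5=10, R4→Site 4 3·16=48, R5→Site 1 5·17=85. Service 278; fixed 259; total 537.
{Site 1, Site 5}: R1→Site 1 3·22=66, R2→Site 5 3·23=69, R3→Site 1 2·5=10, R4→Site 1 9·16=144, R5→Site 1 5·17=85. Service 374; fixed 166; total 540.
{Site 1, Site 2, Site 5}: service 294 + fixed 263 = 557
{Site 1, Site 2, Site 3, Site 4, Site 5}: R1→Site 1 3·22=66, R2→Site 5 3·23=69, R3→Site 1 2·5=10, R4→Site 4 3·16=48, R5→Site 1 5·17=85. Service 278; fixed 444; total 722.
No other subset beats 537.

Minimum total cost: 537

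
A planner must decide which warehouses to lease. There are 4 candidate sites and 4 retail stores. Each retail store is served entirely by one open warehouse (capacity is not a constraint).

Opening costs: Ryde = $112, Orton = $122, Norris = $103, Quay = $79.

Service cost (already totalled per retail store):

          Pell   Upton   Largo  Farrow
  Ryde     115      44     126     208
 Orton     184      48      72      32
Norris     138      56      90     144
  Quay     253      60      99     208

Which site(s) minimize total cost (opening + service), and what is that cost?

For any fixed open set, each retail store goes to its cheapest open site; total = fixed + service.
{Orton}: Pell→Orton 184, Upton→Orton 48, Largo→Orton 72, Farrow→Orton 32. Service 336; fixed 122; total 458.
{Ryde, Orton}: service 263 + fixed 234 = 497
{Orton, Norris}: service 290 + fixed 225 = 515
{Ryde, Orton, Norris, Quay}: Pell→Ryde 115, Upton→Ryde 44, Largo→Orton 72, Farrow→Orton 32. Service 263; fixed 416; total 679.
No other subset beats 458.

Open Orton only; minimum total cost 458.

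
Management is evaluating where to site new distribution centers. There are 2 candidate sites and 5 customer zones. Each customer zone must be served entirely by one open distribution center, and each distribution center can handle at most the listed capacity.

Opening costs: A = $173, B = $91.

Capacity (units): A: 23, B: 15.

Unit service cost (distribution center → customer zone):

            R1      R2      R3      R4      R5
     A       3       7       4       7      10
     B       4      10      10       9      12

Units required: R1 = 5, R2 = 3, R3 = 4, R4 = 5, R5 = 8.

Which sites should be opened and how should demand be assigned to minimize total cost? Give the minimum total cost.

Open {A, B}: R1→B 4·5=20, R2→A 7·3=21, R3→A 4·4=16, R4→A 7·5=35, R5→A 10·8=80.
Loads: A carries 20/23, B carries 5/15. Service 172; fixed 264; total 436.
Next best feasible plan costs 440.

Minimum total cost: 436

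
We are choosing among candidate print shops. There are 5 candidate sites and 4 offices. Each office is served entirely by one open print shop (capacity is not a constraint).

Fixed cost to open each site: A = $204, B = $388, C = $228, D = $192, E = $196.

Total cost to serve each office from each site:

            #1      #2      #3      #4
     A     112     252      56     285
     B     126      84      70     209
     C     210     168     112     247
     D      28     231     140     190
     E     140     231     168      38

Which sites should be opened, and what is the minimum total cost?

Open E only; minimum total cost 773.

For any fixed open set, each office goes to its cheapest open site; total = fixed + service.
{E}: #1→E 140, #2→E 231, #3→E 168, #4→E 38. Service 577; fixed 196; total 773.
{D}: service 589 + fixed 192 = 781
{D, E}: #1→D 28, #2→D 231, #3→D 140, #4→E 38. Service 437; fixed 388; total 825.
{A, B, C, D, E}: service 206 + fixed 1208 = 1414
No other subset beats 773.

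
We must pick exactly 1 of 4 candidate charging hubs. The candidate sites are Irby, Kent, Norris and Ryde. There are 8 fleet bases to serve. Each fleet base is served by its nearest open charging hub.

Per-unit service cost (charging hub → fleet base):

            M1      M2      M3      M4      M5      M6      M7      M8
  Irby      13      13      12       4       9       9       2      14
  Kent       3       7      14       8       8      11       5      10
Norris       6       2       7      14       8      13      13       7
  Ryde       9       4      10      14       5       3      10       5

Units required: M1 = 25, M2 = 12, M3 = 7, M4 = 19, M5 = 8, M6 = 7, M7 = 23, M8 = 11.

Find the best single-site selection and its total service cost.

With exactly 1 open, each fleet base uses its cheapest among the chosen.
{Kent}: M1→Kent 3·25=75, M2→Kent 7·12=84, M3→Kent 14·7=98, M4→Kent 8·19=152, M5→Kent 8·8=64, M6→Kent 11·7=77, M7→Kent 5·23=115, M8→Kent 10·11=110. Service cost 775.
{Ryde}: service cost 955
{Irby}: service cost 976
Among all 4 size-1 choices, {Kent} is lowest.

Choose Kent only; total service cost 775.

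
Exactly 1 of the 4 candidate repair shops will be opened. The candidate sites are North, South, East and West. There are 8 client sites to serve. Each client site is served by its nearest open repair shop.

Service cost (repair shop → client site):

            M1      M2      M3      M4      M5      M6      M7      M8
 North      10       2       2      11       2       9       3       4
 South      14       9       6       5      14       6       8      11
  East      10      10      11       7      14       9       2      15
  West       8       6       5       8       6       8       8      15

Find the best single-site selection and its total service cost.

With exactly 1 open, each client site uses its cheapest among the chosen.
{North}: M1→North 10, M2→North 2, M3→North 2, M4→North 11, M5→North 2, M6→North 9, M7→North 3, M8→North 4. Service cost 43.
{West}: service cost 64
{South}: service cost 73
Among all 4 size-1 choices, {North} is lowest.

Choose North only; total service cost 43.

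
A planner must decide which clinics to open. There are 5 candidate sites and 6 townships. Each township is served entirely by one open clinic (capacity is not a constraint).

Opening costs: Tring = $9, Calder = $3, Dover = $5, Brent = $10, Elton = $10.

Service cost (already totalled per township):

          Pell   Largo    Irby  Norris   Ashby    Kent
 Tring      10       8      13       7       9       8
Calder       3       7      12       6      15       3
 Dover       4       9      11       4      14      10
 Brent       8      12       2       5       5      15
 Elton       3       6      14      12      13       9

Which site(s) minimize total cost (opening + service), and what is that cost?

Open Calder and Brent; minimum total cost 38.

For any fixed open set, each township goes to its cheapest open site; total = fixed + service.
{Calder, Brent}: Pell→Calder 3, Largo→Calder 7, Irby→Brent 2, Norris→Brent 5, Ashby→Brent 5, Kent→Calder 3. Service 25; fixed 13; total 38.
{Calder, Dover, Brent}: service 24 + fixed 18 = 42
{Tring, Calder, Brent}: Pell→Calder 3, Largo→Calder 7, Irby→Brent 2, Norris→Brent 5, Ashby→Brent 5, Kent→Calder 3. Service 25; fixed 22; total 47.
{Tring, Calder, Dover, Brent, Elton}: service 23 + fixed 37 = 60
No other subset beats 38.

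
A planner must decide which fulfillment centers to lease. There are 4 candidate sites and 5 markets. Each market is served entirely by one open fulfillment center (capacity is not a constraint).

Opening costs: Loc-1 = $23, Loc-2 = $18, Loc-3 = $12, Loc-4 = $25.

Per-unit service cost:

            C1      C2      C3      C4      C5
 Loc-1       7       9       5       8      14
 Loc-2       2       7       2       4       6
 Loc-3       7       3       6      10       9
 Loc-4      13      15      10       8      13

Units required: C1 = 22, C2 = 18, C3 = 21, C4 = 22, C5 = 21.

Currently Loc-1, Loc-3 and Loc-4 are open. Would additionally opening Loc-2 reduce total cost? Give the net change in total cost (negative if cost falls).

Current service cost with {Loc-1, Loc-3, Loc-4}: 678.
Adding Loc-2: each market re-picks its cheapest; new service cost 354, saving 324.
Extra fixed cost: 18. Net change = 18 − 324 = -306.
(Totals: 738 → 432.)

Yes — net change −306 (cost falls by 306).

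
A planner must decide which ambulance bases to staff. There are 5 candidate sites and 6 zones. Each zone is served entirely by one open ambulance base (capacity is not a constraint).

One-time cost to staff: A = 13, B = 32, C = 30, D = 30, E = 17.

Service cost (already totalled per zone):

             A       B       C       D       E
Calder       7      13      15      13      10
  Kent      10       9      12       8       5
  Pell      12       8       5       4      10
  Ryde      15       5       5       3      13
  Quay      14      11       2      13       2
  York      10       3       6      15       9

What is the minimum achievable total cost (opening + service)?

For any fixed open set, each zone goes to its cheapest open site; total = fixed + service.
{E}: Calder→E 10, Kent→E 5, Pell→E 10, Ryde→E 13, Quay→E 2, York→E 9. Service 49; fixed 17; total 66.
{C}: service 45 + fixed 30 = 75
{A, E}: service 46 + fixed 30 = 76
{A, B, C, D, E}: service 24 + fixed 122 = 146
No other subset beats 66.

Minimum total cost: 66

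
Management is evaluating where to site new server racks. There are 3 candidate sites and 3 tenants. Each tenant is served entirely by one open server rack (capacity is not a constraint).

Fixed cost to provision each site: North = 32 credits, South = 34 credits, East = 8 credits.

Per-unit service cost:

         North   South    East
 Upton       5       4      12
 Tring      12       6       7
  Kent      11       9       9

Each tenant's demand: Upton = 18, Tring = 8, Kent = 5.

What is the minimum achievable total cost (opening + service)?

Minimum total cost: 199

For any fixed open set, each tenant goes to its cheapest open site; total = fixed + service.
{South}: Upton→South 4·18=72, Tring→South 6·8=48, Kent→South 9·5=45. Service 165; fixed 34; total 199.
{South, East}: Upton→South 4·18=72, Tring→South 6·8=48, Kent→South 9·5=45. Service 165; fixed 42; total 207.
{North, South}: Upton→South 4·18=72, Tring→South 6·8=48, Kent→South 9·5=45. Service 165; fixed 66; total 231.
{North, South, East}: Upton→South 4·18=72, Tring→South 6·8=48, Kent→South 9·5=45. Service 165; fixed 74; total 239.
No other subset beats 199.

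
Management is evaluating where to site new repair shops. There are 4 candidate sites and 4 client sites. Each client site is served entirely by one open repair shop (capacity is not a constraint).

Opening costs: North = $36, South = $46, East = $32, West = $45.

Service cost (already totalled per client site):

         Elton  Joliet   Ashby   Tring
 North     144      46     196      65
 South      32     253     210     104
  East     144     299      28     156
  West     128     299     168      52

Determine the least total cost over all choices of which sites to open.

For any fixed open set, each client site goes to its cheapest open site; total = fixed + service.
{North, South, East}: Elton→South 32, Joliet→North 46, Ashby→East 28, Tring→North 65. Service 171; fixed 114; total 285.
{North, South, East, West}: service 158 + fixed 159 = 317
{North, East}: Elton→North 144, Joliet→North 46, Ashby→East 28, Tring→North 65. Service 283; fixed 68; total 351.
{East}: Elton→East 144, Joliet→East 299, Ashby→East 28, Tring→East 156. Service 627; fixed 32; total 659.
(All 15 nonempty subsets were checked; North, South and East is lowest.)

Minimum total cost: 285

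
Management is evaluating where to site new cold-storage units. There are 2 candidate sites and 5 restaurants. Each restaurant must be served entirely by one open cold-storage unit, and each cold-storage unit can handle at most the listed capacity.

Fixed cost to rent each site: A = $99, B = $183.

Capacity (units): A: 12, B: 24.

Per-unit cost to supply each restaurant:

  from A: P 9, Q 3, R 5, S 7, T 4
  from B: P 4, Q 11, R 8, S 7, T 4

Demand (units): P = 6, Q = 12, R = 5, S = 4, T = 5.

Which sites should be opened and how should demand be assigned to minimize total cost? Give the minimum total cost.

Minimum total cost: 430

Open {A, B}: P→B 4·6=24, Q→A 3·12=36, R→B 8·5=40, S→B 7·4=28, T→B 4·5=20.
Loads: A carries 12/12, B carries 20/24. Service 148; fixed 282; total 430.
Next best feasible plan costs 511.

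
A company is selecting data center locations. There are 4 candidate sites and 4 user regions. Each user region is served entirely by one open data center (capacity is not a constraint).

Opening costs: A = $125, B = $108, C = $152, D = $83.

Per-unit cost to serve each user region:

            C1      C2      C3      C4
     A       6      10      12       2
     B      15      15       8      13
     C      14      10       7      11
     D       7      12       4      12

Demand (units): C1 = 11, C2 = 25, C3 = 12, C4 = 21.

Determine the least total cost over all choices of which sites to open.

For any fixed open set, each user region goes to its cheapest open site; total = fixed + service.
{A, D}: C1→A 6·11=66, C2→A 10·25=250, C3→D 4·12=48, C4→A 2·21=42. Service 406; fixed 208; total 614.
{A}: C1→A 6·11=66, C2→A 10·25=250, C3→A 12·12=144, C4→A 2·21=42. Service 502; fixed 125; total 627.
{A, B}: C1→A 6·11=66, C2→A 10·25=250, C3→B 8·12=96, C4→A 2·21=42. Service 454; fixed 233; total 687.
{A, B, C, D}: service 406 + fixed 468 = 874
(All 15 nonempty subsets were checked; A and D is lowest.)

Minimum total cost: 614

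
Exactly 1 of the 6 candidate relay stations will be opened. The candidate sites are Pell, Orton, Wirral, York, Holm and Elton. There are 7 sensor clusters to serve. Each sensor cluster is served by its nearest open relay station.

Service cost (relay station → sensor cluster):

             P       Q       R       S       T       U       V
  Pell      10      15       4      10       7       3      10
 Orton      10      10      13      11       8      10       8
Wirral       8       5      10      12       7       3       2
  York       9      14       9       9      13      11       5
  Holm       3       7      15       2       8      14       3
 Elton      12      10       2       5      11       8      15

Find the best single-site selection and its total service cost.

Choose Wirral only; total service cost 47.

With exactly 1 open, each sensor cluster uses its cheapest among the chosen.
{Wirral}: P→Wirral 8, Q→Wirral 5, R→Wirral 10, S→Wirral 12, T→Wirral 7, U→Wirral 3, V→Wirral 2. Service cost 47.
{Holm}: service cost 52
{Pell}: service cost 59
Among all 6 size-1 choices, {Wirral} is lowest.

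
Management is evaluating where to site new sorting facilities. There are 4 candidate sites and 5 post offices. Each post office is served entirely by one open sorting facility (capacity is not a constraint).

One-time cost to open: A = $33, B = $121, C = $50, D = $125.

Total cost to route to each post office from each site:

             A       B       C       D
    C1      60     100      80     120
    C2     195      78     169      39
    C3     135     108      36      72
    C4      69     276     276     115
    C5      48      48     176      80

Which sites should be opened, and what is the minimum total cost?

For any fixed open set, each post office goes to its cheapest open site; total = fixed + service.
{A, D}: C1→A 60, C2→D 39, C3→D 72, C4→A 69, C5→A 48. Service 288; fixed 158; total 446.
{A, C, D}: C1→A 60, C2→D 39, C3→C 36, C4→A 69, C5→A 48. Service 252; fixed 208; total 460.
{A, C}: service 382 + fixed 83 = 465
{A, B, C, D}: service 252 + fixed 329 = 581
No other subset beats 446.

Open A and D; minimum total cost 446.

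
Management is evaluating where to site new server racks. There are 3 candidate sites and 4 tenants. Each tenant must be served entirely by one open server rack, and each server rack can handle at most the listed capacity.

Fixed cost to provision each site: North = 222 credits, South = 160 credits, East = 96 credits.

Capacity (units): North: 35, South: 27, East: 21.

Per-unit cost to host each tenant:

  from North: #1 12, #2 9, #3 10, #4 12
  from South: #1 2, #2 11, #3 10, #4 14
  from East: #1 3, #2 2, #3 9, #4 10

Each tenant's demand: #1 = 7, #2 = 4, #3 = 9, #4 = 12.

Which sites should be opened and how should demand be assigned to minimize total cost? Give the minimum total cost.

Minimum total cost: 488

Open {South, East}: #1→South 2·7=14, #2→East 2·4=8, #3→South 10·9=90, #4→East 10·12=120.
Loads: South carries 16/27, East carries 16/21. Service 232; fixed 256; total 488.
Next best feasible plan costs 515.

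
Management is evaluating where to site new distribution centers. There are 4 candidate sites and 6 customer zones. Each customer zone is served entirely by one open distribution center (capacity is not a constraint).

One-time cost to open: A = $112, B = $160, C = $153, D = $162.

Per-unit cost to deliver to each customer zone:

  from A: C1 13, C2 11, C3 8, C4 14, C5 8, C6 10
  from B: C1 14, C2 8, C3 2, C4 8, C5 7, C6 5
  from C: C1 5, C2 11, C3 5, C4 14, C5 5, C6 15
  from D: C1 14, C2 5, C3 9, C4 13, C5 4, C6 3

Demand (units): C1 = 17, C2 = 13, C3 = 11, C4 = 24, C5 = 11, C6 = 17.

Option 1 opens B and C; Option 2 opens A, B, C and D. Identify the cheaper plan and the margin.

Option 1: {B, C}: C1→C 5·17=85, C2→B 8·13=104, C3→B 2·11=22, C4→B 8·24=192, C5→C 5·11=55, C6→B 5·17=85. Service 543; fixed 313; total 856.
Option 2: {A, B, C, D}: C1→C 5·17=85, C2→D 5·13=65, C3→B 2·11=22, C4→B 8·24=192, C5→D 4·11=44, C6→D 3·17=51. Service 459; fixed 587; total 1046.
Difference: |856 − 1046| = 190.

Option 1 is cheaper by 190.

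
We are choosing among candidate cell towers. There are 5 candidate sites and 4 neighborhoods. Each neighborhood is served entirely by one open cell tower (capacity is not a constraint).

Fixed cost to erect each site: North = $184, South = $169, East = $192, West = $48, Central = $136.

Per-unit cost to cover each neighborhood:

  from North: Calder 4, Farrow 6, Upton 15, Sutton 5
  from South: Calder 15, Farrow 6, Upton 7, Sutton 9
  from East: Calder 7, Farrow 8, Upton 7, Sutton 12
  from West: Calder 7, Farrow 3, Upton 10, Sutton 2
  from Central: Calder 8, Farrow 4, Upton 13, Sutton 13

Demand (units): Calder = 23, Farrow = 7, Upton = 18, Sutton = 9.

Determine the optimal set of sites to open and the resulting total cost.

For any fixed open set, each neighborhood goes to its cheapest open site; total = fixed + service.
{West}: Calder→West 7·23=161, Farrow→West 3·7=21, Upton→West 10·18=180, Sutton→West 2·9=18. Service 380; fixed 48; total 428.
{North, West}: service 311 + fixed 232 = 543
{South, West}: Calder→West 7·23=161, Farrow→West 3·7=21, Upton→South 7·18=126, Sutton→West 2·9=18. Service 326; fixed 217; total 543.
{North, South, East, West, Central}: service 257 + fixed 729 = 986
No other subset beats 428.

Open West only; minimum total cost 428.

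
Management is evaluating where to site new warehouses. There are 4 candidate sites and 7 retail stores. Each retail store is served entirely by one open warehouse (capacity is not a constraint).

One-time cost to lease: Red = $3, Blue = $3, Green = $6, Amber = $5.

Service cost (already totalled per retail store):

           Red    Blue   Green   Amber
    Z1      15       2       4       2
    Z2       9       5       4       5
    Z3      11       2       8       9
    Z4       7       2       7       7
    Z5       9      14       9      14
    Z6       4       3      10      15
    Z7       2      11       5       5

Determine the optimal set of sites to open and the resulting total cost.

Open Red and Blue; minimum total cost 31.

For any fixed open set, each retail store goes to its cheapest open site; total = fixed + service.
{Red, Blue}: Z1→Blue 2, Z2→Blue 5, Z3→Blue 2, Z4→Blue 2, Z5→Red 9, Z6→Blue 3, Z7→Red 2. Service 25; fixed 6; total 31.
{Red, Blue, Green}: Z1→Blue 2, Z2→Green 4, Z3→Blue 2, Z4→Blue 2, Z5→Red 9, Z6→Blue 3, Z7→Red 2. Service 24; fixed 12; total 36.
{Red, Blue, Amber}: service 25 + fixed 11 = 36
{Red, Blue, Green, Amber}: Z1→Blue 2, Z2→Green 4, Z3→Blue 2, Z4→Blue 2, Z5→Red 9, Z6→Blue 3, Z7→Red 2. Service 24; fixed 17; total 41.
No other subset beats 31.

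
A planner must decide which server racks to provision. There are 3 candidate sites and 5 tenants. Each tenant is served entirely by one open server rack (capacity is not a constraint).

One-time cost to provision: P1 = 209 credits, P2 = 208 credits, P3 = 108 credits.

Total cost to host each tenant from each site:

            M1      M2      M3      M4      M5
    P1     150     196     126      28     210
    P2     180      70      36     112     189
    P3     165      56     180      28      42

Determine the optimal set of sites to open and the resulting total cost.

Open P3 only; minimum total cost 579.

For any fixed open set, each tenant goes to its cheapest open site; total = fixed + service.
{P3}: M1→P3 165, M2→P3 56, M3→P3 180, M4→P3 28, M5→P3 42. Service 471; fixed 108; total 579.
{P2, P3}: service 327 + fixed 316 = 643
{P1, P3}: service 402 + fixed 317 = 719
{P1, P2, P3}: service 312 + fixed 525 = 837
No other subset beats 579.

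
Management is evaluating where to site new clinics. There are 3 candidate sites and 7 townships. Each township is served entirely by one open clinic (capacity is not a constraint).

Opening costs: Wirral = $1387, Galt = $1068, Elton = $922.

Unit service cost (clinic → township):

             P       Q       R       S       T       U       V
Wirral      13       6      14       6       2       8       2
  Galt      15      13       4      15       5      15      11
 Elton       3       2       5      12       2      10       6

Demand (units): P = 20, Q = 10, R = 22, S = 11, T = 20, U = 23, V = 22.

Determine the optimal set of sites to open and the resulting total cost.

For any fixed open set, each township goes to its cheapest open site; total = fixed + service.
{Elton}: P→Elton 3·20=60, Q→Elton 2·10=20, R→Elton 5·22=110, S→Elton 12·11=132, T→Elton 2·20=40, U→Elton 10·23=230, V→Elton 6·22=132. Service 724; fixed 922; total 1646.
{Wirral}: service 962 + fixed 1387 = 2349
{Galt}: service 1370 + fixed 1068 = 2438
{Wirral, Galt, Elton}: service 502 + fixed 3377 = 3879
No other subset beats 1646.

Open Elton only; minimum total cost 1646.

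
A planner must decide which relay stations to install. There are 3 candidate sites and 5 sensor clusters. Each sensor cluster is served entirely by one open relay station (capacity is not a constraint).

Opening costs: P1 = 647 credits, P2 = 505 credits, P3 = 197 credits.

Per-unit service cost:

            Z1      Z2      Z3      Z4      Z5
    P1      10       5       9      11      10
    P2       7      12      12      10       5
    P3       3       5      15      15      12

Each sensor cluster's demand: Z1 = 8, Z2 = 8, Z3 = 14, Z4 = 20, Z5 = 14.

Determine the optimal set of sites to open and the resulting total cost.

For any fixed open set, each sensor cluster goes to its cheapest open site; total = fixed + service.
{P3}: Z1→P3 3·8=24, Z2→P3 5·8=40, Z3→P3 15·14=210, Z4→P3 15·20=300, Z5→P3 12·14=168. Service 742; fixed 197; total 939.
{P2}: service 590 + fixed 505 = 1095
{P2, P3}: Z1→P3 3·8=24, Z2→P3 5·8=40, Z3→P2 12·14=168, Z4→P2 10·20=200, Z5→P2 5·14=70. Service 502; fixed 702; total 1204.
{P1, P2, P3}: service 460 + fixed 1349 = 1809
(All 7 nonempty subsets were checked; P3 only is lowest.)

Open P3 only; minimum total cost 939.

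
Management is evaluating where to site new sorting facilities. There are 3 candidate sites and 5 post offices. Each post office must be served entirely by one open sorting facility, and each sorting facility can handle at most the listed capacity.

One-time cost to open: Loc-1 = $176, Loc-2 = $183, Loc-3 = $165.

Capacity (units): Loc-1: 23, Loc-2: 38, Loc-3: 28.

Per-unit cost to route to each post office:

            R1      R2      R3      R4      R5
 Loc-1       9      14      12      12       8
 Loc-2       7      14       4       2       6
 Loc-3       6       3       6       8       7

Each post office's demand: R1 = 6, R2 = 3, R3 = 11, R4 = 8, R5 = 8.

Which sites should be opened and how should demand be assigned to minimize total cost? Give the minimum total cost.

Minimum total cost: 375

Open {Loc-2}: R1→Loc-2 7·6=42, R2→Loc-2 14·3=42, R3→Loc-2 4·11=44, R4→Loc-2 2·8=16, R5→Loc-2 6·8=48.
Loads: Loc-2 carries 36/38. Service 192; fixed 183; total 375.
Next best feasible plan costs 501.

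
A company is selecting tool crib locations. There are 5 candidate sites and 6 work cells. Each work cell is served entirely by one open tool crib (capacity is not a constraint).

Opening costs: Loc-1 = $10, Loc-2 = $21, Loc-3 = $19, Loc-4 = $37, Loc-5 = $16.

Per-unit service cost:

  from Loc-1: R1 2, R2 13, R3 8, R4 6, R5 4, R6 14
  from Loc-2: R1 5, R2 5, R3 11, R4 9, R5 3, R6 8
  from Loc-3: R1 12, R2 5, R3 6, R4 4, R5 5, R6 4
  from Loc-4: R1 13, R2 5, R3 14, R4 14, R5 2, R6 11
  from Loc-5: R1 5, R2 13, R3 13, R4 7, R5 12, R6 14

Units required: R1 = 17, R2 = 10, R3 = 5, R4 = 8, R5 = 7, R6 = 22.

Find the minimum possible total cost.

Minimum total cost: 291

For any fixed open set, each work cell goes to its cheapest open site; total = fixed + service.
{Loc-1, Loc-3}: R1→Loc-1 2·17=34, R2→Loc-3 5·10=50, R3→Loc-3 6·5=30, R4→Loc-3 4·8=32, R5→Loc-1 4·7=28, R6→Loc-3 4·22=88. Service 262; fixed 29; total 291.
{Loc-1, Loc-2, Loc-3}: service 255 + fixed 50 = 305
{Loc-1, Loc-3, Loc-5}: service 262 + fixed 45 = 307
{Loc-1, Loc-2, Loc-3, Loc-4, Loc-5}: service 248 + fixed 103 = 351
No other subset beats 291.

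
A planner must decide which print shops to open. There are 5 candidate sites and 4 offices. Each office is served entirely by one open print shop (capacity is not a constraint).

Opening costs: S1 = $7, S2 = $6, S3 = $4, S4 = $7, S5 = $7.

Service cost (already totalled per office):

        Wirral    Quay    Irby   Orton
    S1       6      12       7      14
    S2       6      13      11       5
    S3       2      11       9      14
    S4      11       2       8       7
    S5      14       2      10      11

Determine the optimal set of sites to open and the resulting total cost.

Open S3 and S4; minimum total cost 30.

For any fixed open set, each office goes to its cheapest open site; total = fixed + service.
{S3, S4}: Wirral→S3 2, Quay→S4 2, Irby→S4 8, Orton→S4 7. Service 19; fixed 11; total 30.
{S2, S3, S4}: service 17 + fixed 17 = 34
{S2, S4}: service 21 + fixed 13 = 34
{S1, S2, S3, S4, S5}: Wirral→S3 2, Quay→S4 2, Irby→S1 7, Orton→S2 5. Service 16; fixed 31; total 47.
No other subset beats 30.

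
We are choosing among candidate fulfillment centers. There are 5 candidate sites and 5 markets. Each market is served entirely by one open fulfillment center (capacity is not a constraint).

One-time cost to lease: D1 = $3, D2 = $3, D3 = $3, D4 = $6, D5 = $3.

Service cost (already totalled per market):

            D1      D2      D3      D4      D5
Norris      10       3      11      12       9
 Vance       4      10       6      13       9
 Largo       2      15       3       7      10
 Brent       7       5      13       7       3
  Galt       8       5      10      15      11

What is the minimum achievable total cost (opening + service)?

Minimum total cost: 25

For any fixed open set, each market goes to its cheapest open site; total = fixed + service.
{D1, D2}: Norris→D2 3, Vance→D1 4, Largo→D1 2, Brent→D2 5, Galt→D2 5. Service 19; fixed 6; total 25.
{D1, D2, D5}: Norris→D2 3, Vance→D1 4, Largo→D1 2, Brent→D5 3, Galt→D2 5. Service 17; fixed 9; total 26.
{D1, D2, D3}: service 19 + fixed 9 = 28
{D1, D2, D3, D4, D5}: Norris→D2 3, Vance→D1 4, Largo→D1 2, Brent→D5 3, Galt→D2 5. Service 17; fixed 18; total 35.
No other subset beats 25.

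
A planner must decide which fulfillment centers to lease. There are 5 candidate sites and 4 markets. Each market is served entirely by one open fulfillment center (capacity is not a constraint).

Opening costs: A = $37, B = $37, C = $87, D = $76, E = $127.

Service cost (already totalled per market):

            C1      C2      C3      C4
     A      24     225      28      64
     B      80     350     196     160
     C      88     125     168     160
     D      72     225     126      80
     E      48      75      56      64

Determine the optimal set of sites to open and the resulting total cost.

For any fixed open set, each market goes to its cheapest open site; total = fixed + service.
{A, E}: C1→A 24, C2→E 75, C3→A 28, C4→A 64. Service 191; fixed 164; total 355.
{A, C}: C1→A 24, C2→C 125, C3→A 28, C4→A 64. Service 241; fixed 124; total 365.
{E}: service 243 + fixed 127 = 370
{A, B, C, D, E}: service 191 + fixed 364 = 555
No other subset beats 355.

Open A and E; minimum total cost 355.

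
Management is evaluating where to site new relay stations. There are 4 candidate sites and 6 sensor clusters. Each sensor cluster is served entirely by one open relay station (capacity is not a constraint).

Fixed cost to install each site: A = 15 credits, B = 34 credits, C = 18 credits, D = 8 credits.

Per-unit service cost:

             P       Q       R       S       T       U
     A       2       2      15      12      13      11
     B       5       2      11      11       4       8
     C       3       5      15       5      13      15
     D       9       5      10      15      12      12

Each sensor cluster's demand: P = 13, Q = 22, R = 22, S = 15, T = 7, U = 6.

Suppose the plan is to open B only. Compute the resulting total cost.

Each sensor cluster is assigned to its cheapest site among the open ones.
{B}: P→B 5·13=65, Q→B 2·22=44, R→B 11·22=242, S→B 11·15=165, T→B 4·7=28, U→B 8·6=48. Service 592; fixed 34; total 626.

Total cost: 626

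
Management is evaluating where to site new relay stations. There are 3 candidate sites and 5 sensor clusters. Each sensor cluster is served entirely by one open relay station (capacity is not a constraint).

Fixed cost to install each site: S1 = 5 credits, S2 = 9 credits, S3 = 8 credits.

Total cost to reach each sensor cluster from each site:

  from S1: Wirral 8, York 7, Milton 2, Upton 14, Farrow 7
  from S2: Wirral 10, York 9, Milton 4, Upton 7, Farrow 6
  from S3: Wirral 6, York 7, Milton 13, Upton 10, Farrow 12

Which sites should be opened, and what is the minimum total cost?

For any fixed open set, each sensor cluster goes to its cheapest open site; total = fixed + service.
{S1}: Wirral→S1 8, York→S1 7, Milton→S1 2, Upton→S1 14, Farrow→S1 7. Service 38; fixed 5; total 43.
{S1, S2}: Wirral→S1 8, York→S1 7, Milton→S1 2, Upton→S2 7, Farrow→S2 6. Service 30; fixed 14; total 44.
{S1, S3}: service 32 + fixed 13 = 45
{S1, S2, S3}: service 28 + fixed 22 = 50
(All 7 nonempty subsets were checked; S1 only is lowest.)

Open S1 only; minimum total cost 43.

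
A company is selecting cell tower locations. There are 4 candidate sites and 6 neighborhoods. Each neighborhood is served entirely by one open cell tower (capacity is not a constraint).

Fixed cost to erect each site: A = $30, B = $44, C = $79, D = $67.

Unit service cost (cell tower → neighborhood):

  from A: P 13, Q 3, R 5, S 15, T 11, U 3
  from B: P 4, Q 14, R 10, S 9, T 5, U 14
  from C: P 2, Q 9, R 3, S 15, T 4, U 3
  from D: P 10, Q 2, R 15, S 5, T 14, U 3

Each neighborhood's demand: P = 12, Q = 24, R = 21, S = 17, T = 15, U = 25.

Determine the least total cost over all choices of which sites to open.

Minimum total cost: 501

For any fixed open set, each neighborhood goes to its cheapest open site; total = fixed + service.
{C, D}: P→C 2·12=24, Q→D 2·24=48, R→C 3·21=63, S→D 5·17=85, T→C 4·15=60, U→C 3·25=75. Service 355; fixed 146; total 501.
{A, C, D}: service 355 + fixed 176 = 531
{B, C, D}: P→C 2·12=24, Q→D 2·24=48, R→C 3·21=63, S→D 5·17=85, T→C 4·15=60, U→C 3·25=75. Service 355; fixed 190; total 545.
{A, B, C, D}: P→C 2·12=24, Q→D 2·24=48, R→C 3·21=63, S→D 5·17=85, T→C 4·15=60, U→A 3·25=75. Service 355; fixed 220; total 575.
No other subset beats 501.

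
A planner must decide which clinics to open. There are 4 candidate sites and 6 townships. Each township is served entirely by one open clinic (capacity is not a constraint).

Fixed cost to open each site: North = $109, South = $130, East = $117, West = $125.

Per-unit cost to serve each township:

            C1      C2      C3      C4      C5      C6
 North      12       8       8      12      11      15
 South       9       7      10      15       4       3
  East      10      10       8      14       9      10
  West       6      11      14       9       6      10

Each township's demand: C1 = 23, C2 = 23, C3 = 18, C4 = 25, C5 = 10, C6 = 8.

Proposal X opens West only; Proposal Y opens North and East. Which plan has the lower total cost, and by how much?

Proposal X is cheaper by 121.

Proposal X: {West}: C1→West 6·23=138, C2→West 11·23=253, C3→West 14·18=252, C4→West 9·25=225, C5→West 6·10=60, C6→West 10·8=80. Service 1008; fixed 125; total 1133.
Proposal Y: {North, East}: C1→East 10·23=230, C2→North 8·23=184, C3→North 8·18=144, C4→North 12·25=300, C5→East 9·10=90, C6→East 10·8=80. Service 1028; fixed 226; total 1254.
Difference: |1133 − 1254| = 121.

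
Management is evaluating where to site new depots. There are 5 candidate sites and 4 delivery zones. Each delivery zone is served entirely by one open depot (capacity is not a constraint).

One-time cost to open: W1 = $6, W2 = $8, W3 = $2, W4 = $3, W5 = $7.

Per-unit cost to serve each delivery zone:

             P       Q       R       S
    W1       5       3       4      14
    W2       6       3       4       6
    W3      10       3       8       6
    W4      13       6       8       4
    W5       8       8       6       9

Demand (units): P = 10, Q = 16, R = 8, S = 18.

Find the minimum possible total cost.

Minimum total cost: 211

For any fixed open set, each delivery zone goes to its cheapest open site; total = fixed + service.
{W1, W4}: P→W1 5·10=50, Q→W1 3·16=48, R→W1 4·8=32, S→W4 4·18=72. Service 202; fixed 9; total 211.
{W1, W3, W4}: P→W1 5·10=50, Q→W1 3·16=48, R→W1 4·8=32, S→W4 4·18=72. Service 202; fixed 11; total 213.
{W1, W4, W5}: P→W1 5·10=50, Q→W1 3·16=48, R→W1 4·8=32, S→W4 4·18=72. Service 202; fixed 16; total 218.
{W1, W2, W3, W4, W5}: P→W1 5·10=50, Q→W1 3·16=48, R→W1 4·8=32, S→W4 4·18=72. Service 202; fixed 26; total 228.
No other subset beats 211.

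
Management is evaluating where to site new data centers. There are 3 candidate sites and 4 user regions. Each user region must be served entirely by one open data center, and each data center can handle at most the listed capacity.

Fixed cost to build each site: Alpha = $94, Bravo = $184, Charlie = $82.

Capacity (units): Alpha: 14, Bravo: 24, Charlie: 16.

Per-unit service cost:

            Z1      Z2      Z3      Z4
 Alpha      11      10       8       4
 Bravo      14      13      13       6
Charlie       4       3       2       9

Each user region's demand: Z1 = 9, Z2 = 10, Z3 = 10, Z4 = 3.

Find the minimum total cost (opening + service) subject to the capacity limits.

Open {Bravo, Charlie}: Z1→Bravo 14·9=126, Z2→Bravo 13·10=130, Z3→Charlie 2·10=20, Z4→Bravo 6·3=18.
Loads: Bravo carries 22/24, Charlie carries 10/16. Service 294; fixed 266; total 560.
Next best feasible plan costs 569.

Minimum total cost: 560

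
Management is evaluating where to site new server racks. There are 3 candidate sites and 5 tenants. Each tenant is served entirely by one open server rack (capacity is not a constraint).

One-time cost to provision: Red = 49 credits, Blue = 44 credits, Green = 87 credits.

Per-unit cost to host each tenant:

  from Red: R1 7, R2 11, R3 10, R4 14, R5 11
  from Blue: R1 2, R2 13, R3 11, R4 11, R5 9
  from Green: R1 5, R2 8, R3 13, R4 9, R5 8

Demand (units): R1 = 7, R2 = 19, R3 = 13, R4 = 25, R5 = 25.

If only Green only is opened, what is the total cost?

Each tenant is assigned to its cheapest site among the open ones.
{Green}: R1→Green 5·7=35, R2→Green 8·19=152, R3→Green 13·13=169, R4→Green 9·25=225, R5→Green 8·25=200. Service 781; fixed 87; total 868.

Total cost: 868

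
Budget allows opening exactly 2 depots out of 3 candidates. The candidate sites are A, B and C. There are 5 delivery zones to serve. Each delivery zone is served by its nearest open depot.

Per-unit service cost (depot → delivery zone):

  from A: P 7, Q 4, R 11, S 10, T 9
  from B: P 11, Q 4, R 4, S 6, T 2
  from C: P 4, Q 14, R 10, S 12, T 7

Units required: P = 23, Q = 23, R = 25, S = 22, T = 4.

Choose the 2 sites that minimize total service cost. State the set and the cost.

With exactly 2 open, each delivery zone uses its cheapest among the chosen.
{B, C}: P→C 4·23=92, Q→B 4·23=92, R→B 4·25=100, S→B 6·22=132, T→B 2·4=8. Service cost 424.
{A, B}: service cost 493
{A, C}: service cost 682
Among all 3 size-2 choices, {B, C} is lowest.

Choose B and C; total service cost 424.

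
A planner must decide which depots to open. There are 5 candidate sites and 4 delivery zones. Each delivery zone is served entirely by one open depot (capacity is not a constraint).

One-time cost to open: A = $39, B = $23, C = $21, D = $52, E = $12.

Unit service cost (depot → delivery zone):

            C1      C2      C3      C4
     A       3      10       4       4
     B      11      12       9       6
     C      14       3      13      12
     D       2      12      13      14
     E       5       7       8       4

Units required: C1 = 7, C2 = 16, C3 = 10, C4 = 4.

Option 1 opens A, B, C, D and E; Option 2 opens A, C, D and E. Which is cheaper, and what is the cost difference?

Option 1: {A, B, C, D, E}: C1→D 2·7=14, C2→C 3·16=48, C3→A 4·10=40, C4→A 4·4=16. Service 118; fixed 147; total 265.
Option 2: {A, C, D, E}: C1→D 2·7=14, C2→C 3·16=48, C3→A 4·10=40, C4→A 4·4=16. Service 118; fixed 124; total 242.
Difference: |265 − 242| = 23.

Option 2 is cheaper by 23.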